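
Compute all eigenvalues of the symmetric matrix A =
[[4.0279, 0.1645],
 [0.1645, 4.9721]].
sigma(A) ≈ {4, 5}

A is real symmetric, so its spectrum consists of real eigenvalues. Expanding the characteristic polynomial of the displayed matrix gives
  det(λ I - A) = p(λ) = λ^2 + (-9)λ + (20).
Solving p(λ) = 0 yields eigenvalues ≈ 4, 5. (A is shown rounded to 4 decimals, so these recover the underlying integer eigenvalues to within that precision.)
Verification: the trace of A = 9 equals the sum of eigenvalues 9, and det(A) ≈ 20.0001 matches the eigenvalue product 20.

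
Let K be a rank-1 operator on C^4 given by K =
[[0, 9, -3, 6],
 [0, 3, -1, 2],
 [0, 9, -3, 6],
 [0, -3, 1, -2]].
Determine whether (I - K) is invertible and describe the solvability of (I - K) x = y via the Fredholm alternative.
(I - K) is invertible (det(I - K) = 3 ≠ 0), so for every y in C^4 the equation (I - K) x = y has a unique solution.

K has rank 1, so it is an outer product K = u v^T: every row of K is a multiple of one row vector. Reading off the entries, u = (-3, -1, -3, 1) and v = (0, -3, 1, -2) (row i of K equals u_i·v^T). A rank-one matrix u v^T satisfies K u = u (v·u) and kills the (3)-dimensional subspace v^⊥, so its characteristic polynomial is lambda^3 (lambda - v·u) with v·u = tr K = -2. Hence the eigenvalues of I - K are 1 (multiplicity 3) and 1 - (-2) = 3, so det(I - K) = 3. (Direct check: I - K =
[[1, -9, 3, -6],
 [0, -2, 1, -2],
 [0, -9, 4, -6],
 [0, 3, -1, 3]]
has determinant 3.) The finite-dimensional Fredholm alternative says: either (I - K) is invertible, or ker(I - K) ≠ {0} and then range(I - K) = ker((I - K)^*)^⊥, with dim ker(I - K) = dim ker((I - K)^*). Since det(I - K) ≠ 0, 1 is not an eigenvalue of K and ker(I - K) = {0}, so we are in the first case: for every y there is a unique x = (I - K)^(-1) y. Explicitly, by the Sherman–Morrison formula, (I - u v^T)^(-1) = I + u v^T/(1 - v·u), i.e. (I - K)^(-1) = I + K/(3).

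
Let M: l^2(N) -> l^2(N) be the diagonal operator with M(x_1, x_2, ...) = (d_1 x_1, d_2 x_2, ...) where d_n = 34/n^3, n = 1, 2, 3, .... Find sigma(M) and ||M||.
sigma(M) = {34/n^3 : n ≥ 1} ∪ {0}; ||M|| = 34

A bounded diagonal operator on l^2 with diagonal entries d_n has spectrum equal to the closure of {d_n : n ≥ 1}: every d_n is an eigenvalue (with eigenvector e_n), so {d_n} ⊂ sigma(M); the spectrum is closed, so its closure is too; and for lambda not in the closure, (M - lambda I) has bounded inverse (the diagonal entries 1/(d_n - lambda) are bounded). For our sequence d_n = 34/n^3, n = 1, 2, 3, ...:
  - {d_n} = {34/n^3 : n ≥ 1}; the only limit point is 0
  - closure = {34/n^3 : n ≥ 1} ∪ {0}
For the norm: a diagonal operator has ||M|| = sup_n |d_n|. Here d_n = 34/n^3 is positive and decreasing, so sup_n |d_n| = d_1 = 34. So ||M|| = 34.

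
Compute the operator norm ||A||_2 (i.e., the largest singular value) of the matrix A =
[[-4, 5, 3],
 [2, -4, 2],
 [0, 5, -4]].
||A||_2 ≈ 8.98 (= sqrt(largest eigenvalue of A^T A))

||A||_2 = sigma_max(A) = sqrt(lambda_max(A^T A)). Form the symmetric matrix M = A^T A =
[[20, -28, -8],
 [-28, 66, -13],
 [-8, -13, 29]].
Its characteristic polynomial (trace, sum of principal 2x2 minors, determinant of M give the coefficients) is
  p(λ) = det(λ I - M) = λ^3 - 115λ^2 + 2797λ - 2116.
No integer candidate from the rational root theorem (±divisors of 2116) is a root, so the roots are irrational. The cubic discriminant is Δ = 15193495061 > 0, so there are three distinct real roots. p(0) = -2116 and p(1) = 567 have opposite signs, so a root lies in (0, 1); Newton's method refines it to λ ≈ 0.7815. p(33) = 887 and p(34) = -654 have opposite signs, so a root lies in (33, 34); Newton's method refines it to λ ≈ 33.5779. p(80) = -2356 and p(81) = 1367 have opposite signs, so a root lies in (80, 81); Newton's method refines it to λ ≈ 80.6407. Check (Vieta): the three roots sum to 115, matching tr M = 115.
So the eigenvalues of A^T A are ≈ 0.7815, 33.5779, 80.6407 (all ≥ 0, as they must be for A^T A). The largest is λ_max ≈ 80.6407, hence ||A||_2 = sqrt(λ_max) ≈ 8.98.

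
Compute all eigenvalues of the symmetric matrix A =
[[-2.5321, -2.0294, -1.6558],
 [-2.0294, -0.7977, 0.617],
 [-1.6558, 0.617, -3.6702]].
sigma(A) ≈ {-5, -3, 1}

A is real symmetric, so its spectrum consists of real eigenvalues. Expanding the characteristic polynomial of the displayed matrix gives
  det(λ I - A) = p(λ) = λ^3 + (7)λ^2 + (7)λ + (-15).
Solving p(λ) = 0 yields eigenvalues ≈ -5, -3, 1. (A is shown rounded to 4 decimals, so these recover the underlying integer eigenvalues to within that precision.)
Verification: the trace of A = -7 equals the sum of eigenvalues -7, and det(A) ≈ 14.9999 matches the eigenvalue product 15.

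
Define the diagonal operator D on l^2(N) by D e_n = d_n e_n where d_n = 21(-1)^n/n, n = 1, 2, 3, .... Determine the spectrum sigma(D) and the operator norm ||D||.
sigma(D) = {21(-1)^n/n : n ≥ 1} ∪ {0}; ||D|| = 21

A bounded diagonal operator on l^2 with diagonal entries d_n has spectrum equal to the closure of {d_n : n ≥ 1}: every d_n is an eigenvalue (with eigenvector e_n), so {d_n} ⊂ sigma(D); the spectrum is closed, so its closure is too; and for lambda not in the closure, (D - lambda I) has bounded inverse (the diagonal entries 1/(d_n - lambda) are bounded). For our sequence d_n = 21(-1)^n/n, n = 1, 2, 3, ...:
  - {d_n} = {21(-1)^n/n : n ≥ 1}; the only limit point is 0
  - closure = {21(-1)^n/n : n ≥ 1} ∪ {0}
For the norm: a diagonal operator has ||D|| = sup_n |d_n|. Here |d_n| = 21/n is decreasing, so sup_n |d_n| = |d_1| = 21. So ||D|| = 21.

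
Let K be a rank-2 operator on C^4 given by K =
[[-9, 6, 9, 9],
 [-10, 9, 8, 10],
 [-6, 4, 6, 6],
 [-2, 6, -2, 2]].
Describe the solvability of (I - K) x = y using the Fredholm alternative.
(I - K) is invertible (det(I - K) = -24 ≠ 0), so for every y in C^4 the equation (I - K) x = y has a unique solution.

K has rank 2 and factors as K = U V^T = u1 v1^T + u2 v2^T with u1 = (3, 3, 2, 0), v1 = (-3, 2, 3, 3), u2 = (0, -1, 0, -2), v2 = (1, -3, 1, -1) (multiplying out reproduces the displayed K). The nonzero eigenvalues of U V^T coincide with those of the 2 x 2 matrix G = V^T U = [[v1·u1, v1·u2], [v2·u1, v2·u2]] = [[3, -8], [-4, 5]], and by the Sylvester determinant identity det(I_4 - U V^T) = det(I_2 - V^T U) = det([[-2, 8], [4, -4]]) = (-2)(-4) - (8)(4) = -24. (Direct check: I - K =
[[10, -6, -9, -9],
 [10, -8, -8, -10],
 [6, -4, -5, -6],
 [2, -6, 2, -1]]
has determinant -24.) The finite-dimensional Fredholm alternative says: either (I - K) is invertible, or ker(I - K) ≠ {0} and then range(I - K) = ker((I - K)^*)^⊥, with dim ker(I - K) = dim ker((I - K)^*). Since det(I - K) ≠ 0, 1 is not an eigenvalue of K and ker(I - K) = {0}, so we are in the first case: for every y there is a unique x = (I - K)^(-1) y. (Explicitly, by the Woodbury identity, (I - U V^T)^(-1) = I + U (I_2 - G)^(-1) V^T.)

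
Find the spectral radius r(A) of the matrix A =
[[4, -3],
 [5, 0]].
r(A) = sqrt(15) ≈ 3.873

The eigenvalues of A are the roots of its characteristic polynomial. With M = A (coefficients from the trace and determinant):
  p(λ) = det(λ I - M) = λ^2 - 4λ + 15.
For λ^2 - 4λ + 15 the discriminant is -44. It is negative, so the roots are the complex-conjugate pair λ = 2 ± (sqrt(44)/2) i ≈ 2 ± 3.3166i. For a conjugate pair the product of the roots equals the constant term, so |λ|^2 = 15 and |λ| = sqrt(15) ≈ 3.873.
Thus the eigenvalues (to 4 decimals) are 2 ± 3.3166i (modulus 3.873). The spectral radius is the largest modulus: r(A) = sqrt(15) ≈ 3.873. (Cross-check: r(A) ≤ ||A||_2 ≈ 6.7082; equality holds whenever A is normal, though it can also hold for some non-normal A.)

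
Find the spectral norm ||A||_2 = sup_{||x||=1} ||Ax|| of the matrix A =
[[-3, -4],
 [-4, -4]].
||A||_2 = sqrt((57 + sqrt(3185))/2) ≈ 7.5311 (= sqrt(largest eigenvalue of A^T A))

||A||_2 = sigma_max(A) = sqrt(lambda_max(A^T A)). Form the symmetric matrix M = A^T A =
[[25, 28],
 [28, 32]].
Its characteristic polynomial (trace, determinant of M give the coefficients) is
  p(λ) = det(λ I - M) = λ^2 - 57λ + 16.
For λ^2 - 57λ + 16 the discriminant is 3185. It is nonnegative but not a perfect square, so the roots are real and irrational: λ = (57 ± sqrt(3185))/2 ≈ 56.7179, 0.2821.
So the eigenvalues of A^T A are ≈ 0.2821, 56.7179 (all ≥ 0, as they must be for A^T A). The largest is λ_max = (57 + sqrt(3185))/2 ≈ 56.7179, hence ||A||_2 = sqrt(λ_max) = sqrt((57 + sqrt(3185))/2) ≈ 7.5311.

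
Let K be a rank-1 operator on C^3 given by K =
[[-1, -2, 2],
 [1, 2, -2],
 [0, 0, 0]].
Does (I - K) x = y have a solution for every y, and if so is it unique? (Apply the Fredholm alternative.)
(I - K) is singular (det(I - K) = 0, i.e. 1 ∈ sigma(K)). (I - K) x = y is solvable iff y ⊥ ker((I - K)^*) = span{(-1, -2, 2)}, i.e. iff -y_1 - 2y_2 + 2y_3 = 0. When solvable, the solutions are x = y + c·(1, -1, 0), c arbitrary (ker(I - K) = span{(1, -1, 0)}, dimension 1).

K has rank 1, so it is an outer product K = u v^T: every row of K is a multiple of one row vector. Reading off the entries, u = (1, -1, 0) and v = (-1, -2, 2) (row i of K equals u_i·v^T). A rank-one matrix u v^T satisfies K u = u (v·u) and kills the (2)-dimensional subspace v^⊥, so its characteristic polynomial is lambda^2 (lambda - v·u) with v·u = tr K = 1. Hence the eigenvalues of I - K are 1 (multiplicity 2) and 1 - (1) = 0, so det(I - K) = 0. (Direct check: I - K =
[[2, 2, -2],
 [-1, -1, 2],
 [0, 0, 1]]
has determinant 0.) So 1 is an eigenvalue of K and (I - K) is not invertible. The finite-dimensional Fredholm alternative says: either (I - K) is invertible, or ker(I - K) ≠ {0} and then range(I - K) = ker((I - K)^*)^⊥, with dim ker(I - K) = dim ker((I - K)^*). We are in the second case, so we need both kernels. Kernel of I - K: (I - K) u = u - u (v·u) = u - u = 0, so ker(I - K) = span{u} = span{(1, -1, 0)} (it is exactly 1-dimensional because rank(I - K) = 2). Kernel of the adjoint: K is real, so (I - K)^* = I - K^T = I - v u^T, and (I - v u^T) v = v - v (u·v) = 0; hence ker((I - K)^*) = span{v} = span{(-1, -2, 2)}. Therefore (I - K) x = y is solvable iff <y, v> = 0, i.e. iff -y_1 - 2y_2 + 2y_3 = 0. When this holds, K y = u (v·y) = 0, so (I - K) y = y and x = y is a particular solution; the full solution set is the line x = y + c·u = y + c·(1, -1, 0), c ∈ C.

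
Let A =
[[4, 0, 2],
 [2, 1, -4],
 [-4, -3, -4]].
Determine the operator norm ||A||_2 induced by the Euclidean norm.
||A||_2 ≈ 7.5619 (= sqrt(largest eigenvalue of A^T A))

||A||_2 = sigma_max(A) = sqrt(lambda_max(A^T A)). Form the symmetric matrix M = A^T A =
[[36, 14, 16],
 [14, 10, 8],
 [16, 8, 36]].
Its characteristic polynomial (trace, sum of principal 2x2 minors, determinant of M give the coefficients) is
  p(λ) = det(λ I - M) = λ^3 - 82λ^2 + 1500λ - 4624.
No integer candidate from the rational root theorem (±divisors of 4624) is a root, so the roots are irrational. The cubic discriminant is Δ = 1091136320 > 0, so there are three distinct real roots. p(3) = -835 and p(4) = 128 have opposite signs, so a root lies in (3, 4); Newton's method refines it to λ ≈ 3.8581. p(20) = 576 and p(21) = -25 have opposite signs, so a root lies in (20, 21); Newton's method refines it to λ ≈ 20.9597. p(57) = -349 and p(58) = 1640 have opposite signs, so a root lies in (57, 58); Newton's method refines it to λ ≈ 57.1822. Check (Vieta): the three roots sum to 82, matching tr M = 82.
So the eigenvalues of A^T A are ≈ 3.8581, 20.9597, 57.1822 (all ≥ 0, as they must be for A^T A). The largest is λ_max ≈ 57.1822, hence ||A||_2 = sqrt(λ_max) ≈ 7.5619.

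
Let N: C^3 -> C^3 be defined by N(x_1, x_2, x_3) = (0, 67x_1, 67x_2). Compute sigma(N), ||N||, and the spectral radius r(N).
sigma(N) = {0}; ||N|| = 67; r(N) = 0. (N is nilpotent with N^3 = 0.)

On C^3, N is a strictly lower-triangular matrix with 67 on the subdiagonal and zeros elsewhere, so its characteristic polynomial is lambda^3 and every eigenvalue is 0: sigma(N) = {0}. For the operator norm, N e_i = 67e_{i+1} for i = 1, ..., 2 and N e_3 = 0, so the singular values of N are 67 (with multiplicity 2) and 0; hence ||N|| = 67. The spectral radius r(N) = max|lambda| = 0. Note ||N|| > r(N) — characteristic of non-normal nilpotent operators. Indeed N^3 = 0.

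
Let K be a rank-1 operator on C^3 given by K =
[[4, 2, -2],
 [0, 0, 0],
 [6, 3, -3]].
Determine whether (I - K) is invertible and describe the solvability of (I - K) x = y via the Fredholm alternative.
(I - K) is singular (det(I - K) = 0, i.e. 1 ∈ sigma(K)). (I - K) x = y is solvable iff y ⊥ ker((I - K)^*) = span{(2, 1, -1)}, i.e. iff 2y_1 + y_2 - y_3 = 0. When solvable, the solutions are x = y + c·(2, 0, 3), c arbitrary (ker(I - K) = span{(2, 0, 3)}, dimension 1).

K has rank 1, so it is an outer product K = u v^T: every row of K is a multiple of one row vector. Reading off the entries, u = (2, 0, 3) and v = (2, 1, -1) (row i of K equals u_i·v^T). A rank-one matrix u v^T satisfies K u = u (v·u) and kills the (2)-dimensional subspace v^⊥, so its characteristic polynomial is lambda^2 (lambda - v·u) with v·u = tr K = 1. Hence the eigenvalues of I - K are 1 (multiplicity 2) and 1 - (1) = 0, so det(I - K) = 0. (Direct check: I - K =
[[-3, -2, 2],
 [0, 1, 0],
 [-6, -3, 4]]
has determinant 0.) So 1 is an eigenvalue of K and (I - K) is not invertible. The finite-dimensional Fredholm alternative says: either (I - K) is invertible, or ker(I - K) ≠ {0} and then range(I - K) = ker((I - K)^*)^⊥, with dim ker(I - K) = dim ker((I - K)^*). We are in the second case, so we need both kernels. Kernel of I - K: (I - K) u = u - u (v·u) = u - u = 0, so ker(I - K) = span{u} = span{(2, 0, 3)} (it is exactly 1-dimensional because rank(I - K) = 2). Kernel of the adjoint: K is real, so (I - K)^* = I - K^T = I - v u^T, and (I - v u^T) v = v - v (u·v) = 0; hence ker((I - K)^*) = span{v} = span{(2, 1, -1)}. Therefore (I - K) x = y is solvable iff <y, v> = 0, i.e. iff 2y_1 + y_2 - y_3 = 0. When this holds, K y = u (v·y) = 0, so (I - K) y = y and x = y is a particular solution; the full solution set is the line x = y + c·u = y + c·(2, 0, 3), c ∈ C.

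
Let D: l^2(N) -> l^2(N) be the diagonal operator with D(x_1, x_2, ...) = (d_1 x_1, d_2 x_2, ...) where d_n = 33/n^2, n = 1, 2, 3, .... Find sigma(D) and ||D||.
sigma(D) = {33/n^2 : n ≥ 1} ∪ {0}; ||D|| = 33

A bounded diagonal operator on l^2 with diagonal entries d_n has spectrum equal to the closure of {d_n : n ≥ 1}: every d_n is an eigenvalue (with eigenvector e_n), so {d_n} ⊂ sigma(D); the spectrum is closed, so its closure is too; and for lambda not in the closure, (D - lambda I) has bounded inverse (the diagonal entries 1/(d_n - lambda) are bounded). For our sequence d_n = 33/n^2, n = 1, 2, 3, ...:
  - {d_n} = {33/n^2 : n ≥ 1}; the only limit point is 0
  - closure = {33/n^2 : n ≥ 1} ∪ {0}
For the norm: a diagonal operator has ||D|| = sup_n |d_n|. Here d_n = 33/n^2 is positive and decreasing, so sup_n |d_n| = d_1 = 33. So ||D|| = 33.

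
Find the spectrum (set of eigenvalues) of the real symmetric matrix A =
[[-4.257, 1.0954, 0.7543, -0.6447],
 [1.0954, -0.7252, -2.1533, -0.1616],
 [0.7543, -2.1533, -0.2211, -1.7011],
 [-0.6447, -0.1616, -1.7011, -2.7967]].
sigma(A) ≈ {-5, -4, -1, 2}

A is real symmetric, so its spectrum consists of real eigenvalues. Expanding the characteristic polynomial of the displayed matrix gives
  det(λ I - A) = p(λ) = λ^4 + (8)λ^3 + (9)λ^2 + (-38.0015)λ + (-40).
Solving p(λ) = 0 yields eigenvalues ≈ -5, -4, -1, 2. (A is shown rounded to 4 decimals, so these recover the underlying integer eigenvalues to within that precision.)
Verification: the trace of A = -8 equals the sum of eigenvalues -8, and det(A) ≈ -40.0010 matches the eigenvalue product -40.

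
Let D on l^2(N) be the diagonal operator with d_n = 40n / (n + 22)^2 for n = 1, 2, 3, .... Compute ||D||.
||D|| = 5/11 (attained at n = 22)

For D diagonal, ||D|| = sup_n |d_n|. Treat f(x) = 40x / (x + 22)^2 for real x > 0. By the quotient rule, f'(x) = 40(22 - x)/(x + 22)^3, which is positive for x < 22 and negative for x > 22. So f has a unique maximum at x = 22, and since 22 is a positive integer, the supremum over n ≥ 1 is attained at n = 22: d_22 = 40·22/(22 + 22)^2 = 40·22/1936 = 5/11. Hence ||D|| = 5/11.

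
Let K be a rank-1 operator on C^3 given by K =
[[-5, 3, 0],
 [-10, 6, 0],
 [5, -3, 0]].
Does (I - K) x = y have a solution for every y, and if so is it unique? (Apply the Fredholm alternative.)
(I - K) is singular (det(I - K) = 0, i.e. 1 ∈ sigma(K)). (I - K) x = y is solvable iff y ⊥ ker((I - K)^*) = span{(-5, 3, 0)}, i.e. iff -5y_1 + 3y_2 = 0. When solvable, the solutions are x = y + c·(1, 2, -1), c arbitrary (ker(I - K) = span{(1, 2, -1)}, dimension 1).

K has rank 1, so it is an outer product K = u v^T: every row of K is a multiple of one row vector. Reading off the entries, u = (1, 2, -1) and v = (-5, 3, 0) (row i of K equals u_i·v^T). A rank-one matrix u v^T satisfies K u = u (v·u) and kills the (2)-dimensional subspace v^⊥, so its characteristic polynomial is lambda^2 (lambda - v·u) with v·u = tr K = 1. Hence the eigenvalues of I - K are 1 (multiplicity 2) and 1 - (1) = 0, so det(I - K) = 0. (Direct check: I - K =
[[6, -3, 0],
 [10, -5, 0],
 [-5, 3, 1]]
has determinant 0.) So 1 is an eigenvalue of K and (I - K) is not invertible. The finite-dimensional Fredholm alternative says: either (I - K) is invertible, or ker(I - K) ≠ {0} and then range(I - K) = ker((I - K)^*)^⊥, with dim ker(I - K) = dim ker((I - K)^*). We are in the second case, so we need both kernels. Kernel of I - K: (I - K) u = u - u (v·u) = u - u = 0, so ker(I - K) = span{u} = span{(1, 2, -1)} (it is exactly 1-dimensional because rank(I - K) = 2). Kernel of the adjoint: K is real, so (I - K)^* = I - K^T = I - v u^T, and (I - v u^T) v = v - v (u·v) = 0; hence ker((I - K)^*) = span{v} = span{(-5, 3, 0)}. Therefore (I - K) x = y is solvable iff <y, v> = 0, i.e. iff -5y_1 + 3y_2 = 0. When this holds, K y = u (v·y) = 0, so (I - K) y = y and x = y is a particular solution; the full solution set is the line x = y + c·u = y + c·(1, 2, -1), c ∈ C.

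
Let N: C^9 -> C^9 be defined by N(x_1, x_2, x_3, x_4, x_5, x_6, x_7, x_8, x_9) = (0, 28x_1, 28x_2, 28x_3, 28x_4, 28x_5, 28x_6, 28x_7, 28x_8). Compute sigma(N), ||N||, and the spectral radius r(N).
sigma(N) = {0}; ||N|| = 28; r(N) = 0. (N is nilpotent with N^9 = 0.)

On C^9, N is a strictly lower-triangular matrix with 28 on the subdiagonal and zeros elsewhere, so its characteristic polynomial is lambda^9 and every eigenvalue is 0: sigma(N) = {0}. For the operator norm, N e_i = 28e_{i+1} for i = 1, ..., 8 and N e_9 = 0, so the singular values of N are 28 (with multiplicity 8) and 0; hence ||N|| = 28. The spectral radius r(N) = max|lambda| = 0. Note ||N|| > r(N) — characteristic of non-normal nilpotent operators. Indeed N^9 = 0.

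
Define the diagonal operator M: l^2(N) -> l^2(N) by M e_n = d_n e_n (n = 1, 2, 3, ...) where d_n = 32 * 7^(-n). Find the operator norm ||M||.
||M|| = 32/7 (attained at n = 1)

For M diagonal, ||M|| = sup_n |d_n|. The sequence d_n = 32 * 7^(-n) is positive and strictly decreasing (ratio 7^(-1) < 1), so the supremum is d_1 = 32/7. Hence ||M|| = 32/7.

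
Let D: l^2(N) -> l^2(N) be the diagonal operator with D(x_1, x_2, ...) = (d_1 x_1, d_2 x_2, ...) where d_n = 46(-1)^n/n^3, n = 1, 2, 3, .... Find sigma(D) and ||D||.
sigma(D) = {46(-1)^n/n^3 : n ≥ 1} ∪ {0}; ||D|| = 46

A bounded diagonal operator on l^2 with diagonal entries d_n has spectrum equal to the closure of {d_n : n ≥ 1}: every d_n is an eigenvalue (with eigenvector e_n), so {d_n} ⊂ sigma(D); the spectrum is closed, so its closure is too; and for lambda not in the closure, (D - lambda I) has bounded inverse (the diagonal entries 1/(d_n - lambda) are bounded). For our sequence d_n = 46(-1)^n/n^3, n = 1, 2, 3, ...:
  - {d_n} = {46(-1)^n/n^3 : n ≥ 1}; the only limit point is 0
  - closure = {46(-1)^n/n^3 : n ≥ 1} ∪ {0}
For the norm: a diagonal operator has ||D|| = sup_n |d_n|. Here |d_n| = 46/n^3 is decreasing, so sup_n |d_n| = |d_1| = 46. So ||D|| = 46.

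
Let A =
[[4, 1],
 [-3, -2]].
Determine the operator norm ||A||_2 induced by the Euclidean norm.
||A||_2 = sqrt((30 + sqrt(800))/2) ≈ 5.3983 (= sqrt(largest eigenvalue of A^T A))

||A||_2 = sigma_max(A) = sqrt(lambda_max(A^T A)). Form the symmetric matrix M = A^T A =
[[25, 10],
 [10, 5]].
Its characteristic polynomial (trace, determinant of M give the coefficients) is
  p(λ) = det(λ I - M) = λ^2 - 30λ + 25.
For λ^2 - 30λ + 25 the discriminant is 800. It is nonnegative but not a perfect square, so the roots are real and irrational: λ = (30 ± sqrt(800))/2 ≈ 29.1421, 0.8579.
So the eigenvalues of A^T A are ≈ 0.8579, 29.1421 (all ≥ 0, as they must be for A^T A). The largest is λ_max = (30 + sqrt(800))/2 ≈ 29.1421, hence ||A||_2 = sqrt(λ_max) = sqrt((30 + sqrt(800))/2) ≈ 5.3983.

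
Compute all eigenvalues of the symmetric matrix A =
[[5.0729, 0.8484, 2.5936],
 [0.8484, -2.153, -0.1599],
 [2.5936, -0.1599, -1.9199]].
sigma(A) ≈ {-3, -2, 6}

A is real symmetric, so its spectrum consists of real eigenvalues. Expanding the characteristic polynomial of the displayed matrix gives
  det(λ I - A) = p(λ) = λ^3 + (-1)λ^2 + (-24)λ + (-36).
Solving p(λ) = 0 yields eigenvalues ≈ -3, -2, 6. (A is shown rounded to 4 decimals, so these recover the underlying integer eigenvalues to within that precision.)
Verification: the trace of A = 1 equals the sum of eigenvalues 1, and det(A) ≈ 36.0003 matches the eigenvalue product 36.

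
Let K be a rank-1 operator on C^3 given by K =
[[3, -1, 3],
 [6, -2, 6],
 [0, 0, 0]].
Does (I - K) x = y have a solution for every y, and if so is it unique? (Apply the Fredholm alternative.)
(I - K) is singular (det(I - K) = 0, i.e. 1 ∈ sigma(K)). (I - K) x = y is solvable iff y ⊥ ker((I - K)^*) = span{(3, -1, 3)}, i.e. iff 3y_1 - y_2 + 3y_3 = 0. When solvable, the solutions are x = y + c·(1, 2, 0), c arbitrary (ker(I - K) = span{(1, 2, 0)}, dimension 1).

K has rank 1, so it is an outer product K = u v^T: every row of K is a multiple of one row vector. Reading off the entries, u = (1, 2, 0) and v = (3, -1, 3) (row i of K equals u_i·v^T). A rank-one matrix u v^T satisfies K u = u (v·u) and kills the (2)-dimensional subspace v^⊥, so its characteristic polynomial is lambda^2 (lambda - v·u) with v·u = tr K = 1. Hence the eigenvalues of I - K are 1 (multiplicity 2) and 1 - (1) = 0, so det(I - K) = 0. (Direct check: I - K =
[[-2, 1, -3],
 [-6, 3, -6],
 [0, 0, 1]]
has determinant 0.) So 1 is an eigenvalue of K and (I - K) is not invertible. The finite-dimensional Fredholm alternative says: either (I - K) is invertible, or ker(I - K) ≠ {0} and then range(I - K) = ker((I - K)^*)^⊥, with dim ker(I - K) = dim ker((I - K)^*). We are in the second case, so we need both kernels. Kernel of I - K: (I - K) u = u - u (v·u) = u - u = 0, so ker(I - K) = span{u} = span{(1, 2, 0)} (it is exactly 1-dimensional because rank(I - K) = 2). Kernel of the adjoint: K is real, so (I - K)^* = I - K^T = I - v u^T, and (I - v u^T) v = v - v (u·v) = 0; hence ker((I - K)^*) = span{v} = span{(3, -1, 3)}. Therefore (I - K) x = y is solvable iff <y, v> = 0, i.e. iff 3y_1 - y_2 + 3y_3 = 0. When this holds, K y = u (v·y) = 0, so (I - K) y = y and x = y is a particular solution; the full solution set is the line x = y + c·u = y + c·(1, 2, 0), c ∈ C.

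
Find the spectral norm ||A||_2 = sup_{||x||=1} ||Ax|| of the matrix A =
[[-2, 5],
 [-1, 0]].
||A||_2 = sqrt((30 + sqrt(800))/2) ≈ 5.3983 (= sqrt(largest eigenvalue of A^T A))

||A||_2 = sigma_max(A) = sqrt(lambda_max(A^T A)). Form the symmetric matrix M = A^T A =
[[5, -10],
 [-10, 25]].
Its characteristic polynomial (trace, determinant of M give the coefficients) is
  p(λ) = det(λ I - M) = λ^2 - 30λ + 25.
For λ^2 - 30λ + 25 the discriminant is 800. It is nonnegative but not a perfect square, so the roots are real and irrational: λ = (30 ± sqrt(800))/2 ≈ 29.1421, 0.8579.
So the eigenvalues of A^T A are ≈ 0.8579, 29.1421 (all ≥ 0, as they must be for A^T A). The largest is λ_max = (30 + sqrt(800))/2 ≈ 29.1421, hence ||A||_2 = sqrt(λ_max) = sqrt((30 + sqrt(800))/2) ≈ 5.3983.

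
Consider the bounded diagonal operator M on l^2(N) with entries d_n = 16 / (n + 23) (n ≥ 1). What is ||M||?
||M|| = 2/3 (attained at n = 1)

For M diagonal, ||M|| = sup_n |d_n| = sup_n 16/(n + 23). This is positive and strictly decreasing in n, so the supremum is attained at n = 1: d_1 = 16/(1 + 23) = 2/3. Hence ||M|| = 2/3.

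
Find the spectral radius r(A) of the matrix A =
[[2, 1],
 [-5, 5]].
r(A) = sqrt(15) ≈ 3.873

The eigenvalues of A are the roots of its characteristic polynomial. With M = A (coefficients from the trace and determinant):
  p(λ) = det(λ I - M) = λ^2 - 7λ + 15.
For λ^2 - 7λ + 15 the discriminant is -11. It is negative, so the roots are the complex-conjugate pair λ = 7/2 ± (sqrt(11)/2) i ≈ 3.5 ± 1.6583i. For a conjugate pair the product of the roots equals the constant term, so |λ|^2 = 15 and |λ| = sqrt(15) ≈ 3.873.
Thus the eigenvalues (to 4 decimals) are 3.5 ± 1.6583i (modulus 3.873). The spectral radius is the largest modulus: r(A) = sqrt(15) ≈ 3.873. (Cross-check: r(A) ≤ ||A||_2 ≈ 7.1098; equality holds whenever A is normal, though it can also hold for some non-normal A.)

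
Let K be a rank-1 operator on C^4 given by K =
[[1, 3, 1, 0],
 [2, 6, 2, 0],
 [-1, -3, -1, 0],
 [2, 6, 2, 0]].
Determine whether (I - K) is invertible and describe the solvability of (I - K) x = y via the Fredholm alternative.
(I - K) is invertible (det(I - K) = -5 ≠ 0), so for every y in C^4 the equation (I - K) x = y has a unique solution.

K has rank 1, so it is an outer product K = u v^T: every row of K is a multiple of one row vector. Reading off the entries, u = (-1, -2, 1, -2) and v = (-1, -3, -1, 0) (row i of K equals u_i·v^T). A rank-one matrix u v^T satisfies K u = u (v·u) and kills the (3)-dimensional subspace v^⊥, so its characteristic polynomial is lambda^3 (lambda - v·u) with v·u = tr K = 6. Hence the eigenvalues of I - K are 1 (multiplicity 3) and 1 - (6) = -5, so det(I - K) = -5. (Direct check: I - K =
[[0, -3, -1, 0],
 [-2, -5, -2, 0],
 [1, 3, 2, 0],
 [-2, -6, -2, 1]]
has determinant -5.) The finite-dimensional Fredholm alternative says: either (I - K) is invertible, or ker(I - K) ≠ {0} and then range(I - K) = ker((I - K)^*)^⊥, with dim ker(I - K) = dim ker((I - K)^*). Since det(I - K) ≠ 0, 1 is not an eigenvalue of K and ker(I - K) = {0}, so we are in the first case: for every y there is a unique x = (I - K)^(-1) y. Explicitly, by the Sherman–Morrison formula, (I - u v^T)^(-1) = I + u v^T/(1 - v·u), i.e. (I - K)^(-1) = I + K/(-5).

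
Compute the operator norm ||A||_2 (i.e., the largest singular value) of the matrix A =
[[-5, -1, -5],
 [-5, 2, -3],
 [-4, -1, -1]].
||A||_2 ≈ 9.8569 (= sqrt(largest eigenvalue of A^T A))

||A||_2 = sigma_max(A) = sqrt(lambda_max(A^T A)). Form the symmetric matrix M = A^T A =
[[66, -1, 44],
 [-1, 6, 0],
 [44, 0, 35]].
Its characteristic polynomial (trace, sum of principal 2x2 minors, determinant of M give the coefficients) is
  p(λ) = det(λ I - M) = λ^3 - 107λ^2 + 979λ - 2209.
No integer candidate from the rational root theorem (±divisors of 2209) is a root, so the roots are irrational. The cubic discriminant is Δ = 428893504 > 0, so there are three distinct real roots. p(3) = -208 and p(4) = 59 have opposite signs, so a root lies in (3, 4); Newton's method refines it to λ ≈ 3.7038. p(6) = 29 and p(7) = -256 have opposite signs, so a root lies in (6, 7); Newton's method refines it to λ ≈ 6.1385. p(97) = -1336 and p(98) = 7297 have opposite signs, so a root lies in (97, 98); Newton's method refines it to λ ≈ 97.1576. Check (Vieta): the three roots sum to 107, matching tr M = 107.
So the eigenvalues of A^T A are ≈ 3.7038, 6.1385, 97.1576 (all ≥ 0, as they must be for A^T A). The largest is λ_max ≈ 97.1576, hence ||A||_2 = sqrt(λ_max) ≈ 9.8569.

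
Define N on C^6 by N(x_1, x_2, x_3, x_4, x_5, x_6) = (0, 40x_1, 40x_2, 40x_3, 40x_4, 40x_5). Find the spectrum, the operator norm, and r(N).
sigma(N) = {0}; ||N|| = 40; r(N) = 0. (N is nilpotent with N^6 = 0.)

On C^6, N is a strictly lower-triangular matrix with 40 on the subdiagonal and zeros elsewhere, so its characteristic polynomial is lambda^6 and every eigenvalue is 0: sigma(N) = {0}. For the operator norm, N e_i = 40e_{i+1} for i = 1, ..., 5 and N e_6 = 0, so the singular values of N are 40 (with multiplicity 5) and 0; hence ||N|| = 40. The spectral radius r(N) = max|lambda| = 0. Note ||N|| > r(N) — characteristic of non-normal nilpotent operators. Indeed N^6 = 0.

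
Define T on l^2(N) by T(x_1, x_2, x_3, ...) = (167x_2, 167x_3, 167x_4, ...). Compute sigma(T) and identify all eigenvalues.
sigma(T) = closed disk {z in C : |z| ≤ 167}; sigma_p(T) = open disk {z in C : |z| < 167}

Note T = 167·V where V is the unit left shift (V x)_k = x_{k+1}; so sigma(T) = 167·sigma(V) and ||T|| = 167||V||. ||T x||^2 = 27889sum_{k≥2} |x_k|^2 ≤ 27889||x||^2, with equality on {x : x_1 = 0}, so ||T|| = 167. For any lambda with |lambda| < 167, set r = lambda/167 (|r| < 1); the vector x = (1, r, r^2, ...) is in l^2 and satisfies T x = 167(r, r^2, ...) = lambda x, so lambda is an eigenvalue. On the boundary |lambda| = 167 the geometric series diverges, so no l^2 eigenvector exists, but these lambda lie in the approximate point spectrum. Hence sigma(T) is the closed disk of radius 167 and sigma_p(T) is the open disk.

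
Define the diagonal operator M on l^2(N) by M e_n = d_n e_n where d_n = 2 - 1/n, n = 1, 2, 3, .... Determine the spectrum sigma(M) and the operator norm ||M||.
sigma(M) = {2 - 1/n : n ≥ 1} ∪ {2}; ||M|| = 2

A bounded diagonal operator on l^2 with diagonal entries d_n has spectrum equal to the closure of {d_n : n ≥ 1}: every d_n is an eigenvalue (with eigenvector e_n), so {d_n} ⊂ sigma(M); the spectrum is closed, so its closure is too; and for lambda not in the closure, (M - lambda I) has bounded inverse (the diagonal entries 1/(d_n - lambda) are bounded). For our sequence d_n = 2 - 1/n, n = 1, 2, 3, ...:
  - {d_n} = {2 - 1/n : n ≥ 1}; the only limit point is 2
  - closure = {2 - 1/n : n ≥ 1} ∪ {2}
For the norm: a diagonal operator has ||M|| = sup_n |d_n|. Here d_n = 2 - 1/n increases monotonically from d_1 = 1 toward 2, with all terms in [1, 2); so sup_n |d_n| = 2 (the supremum is the limit, not attained). So ||M|| = 2.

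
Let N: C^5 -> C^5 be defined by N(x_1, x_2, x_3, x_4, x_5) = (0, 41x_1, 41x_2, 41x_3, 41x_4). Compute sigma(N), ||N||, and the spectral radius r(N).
sigma(N) = {0}; ||N|| = 41; r(N) = 0. (N is nilpotent with N^5 = 0.)

On C^5, N is a strictly lower-triangular matrix with 41 on the subdiagonal and zeros elsewhere, so its characteristic polynomial is lambda^5 and every eigenvalue is 0: sigma(N) = {0}. For the operator norm, N e_i = 41e_{i+1} for i = 1, ..., 4 and N e_5 = 0, so the singular values of N are 41 (with multiplicity 4) and 0; hence ||N|| = 41. The spectral radius r(N) = max|lambda| = 0. Note ||N|| > r(N) — characteristic of non-normal nilpotent operators. Indeed N^5 = 0.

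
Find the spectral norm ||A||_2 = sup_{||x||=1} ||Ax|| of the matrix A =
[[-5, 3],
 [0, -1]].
||A||_2 = sqrt((35 + sqrt(1125))/2) ≈ 5.8541 (= sqrt(largest eigenvalue of A^T A))

||A||_2 = sigma_max(A) = sqrt(lambda_max(A^T A)). Form the symmetric matrix M = A^T A =
[[25, -15],
 [-15, 10]].
Its characteristic polynomial (trace, determinant of M give the coefficients) is
  p(λ) = det(λ I - M) = λ^2 - 35λ + 25.
For λ^2 - 35λ + 25 the discriminant is 1125. It is nonnegative but not a perfect square, so the roots are real and irrational: λ = (35 ± sqrt(1125))/2 ≈ 34.2705, 0.7295.
So the eigenvalues of A^T A are ≈ 0.7295, 34.2705 (all ≥ 0, as they must be for A^T A). The largest is λ_max = (35 + sqrt(1125))/2 ≈ 34.2705, hence ||A||_2 = sqrt(λ_max) = sqrt((35 + sqrt(1125))/2) ≈ 5.8541.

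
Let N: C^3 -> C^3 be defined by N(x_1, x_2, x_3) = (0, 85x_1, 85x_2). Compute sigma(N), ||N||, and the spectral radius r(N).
sigma(N) = {0}; ||N|| = 85; r(N) = 0. (N is nilpotent with N^3 = 0.)

On C^3, N is a strictly lower-triangular matrix with 85 on the subdiagonal and zeros elsewhere, so its characteristic polynomial is lambda^3 and every eigenvalue is 0: sigma(N) = {0}. For the operator norm, N e_i = 85e_{i+1} for i = 1, ..., 2 and N e_3 = 0, so the singular values of N are 85 (with multiplicity 2) and 0; hence ||N|| = 85. The spectral radius r(N) = max|lambda| = 0. Note ||N|| > r(N) — characteristic of non-normal nilpotent operators. Indeed N^3 = 0.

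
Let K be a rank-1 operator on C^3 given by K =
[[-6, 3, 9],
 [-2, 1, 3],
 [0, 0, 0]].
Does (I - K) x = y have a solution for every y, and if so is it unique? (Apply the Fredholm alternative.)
(I - K) is invertible (det(I - K) = 6 ≠ 0), so for every y in C^3 the equation (I - K) x = y has a unique solution.

K has rank 1, so it is an outer product K = u v^T: every row of K is a multiple of one row vector. Reading off the entries, u = (3, 1, 0) and v = (-2, 1, 3) (row i of K equals u_i·v^T). A rank-one matrix u v^T satisfies K u = u (v·u) and kills the (2)-dimensional subspace v^⊥, so its characteristic polynomial is lambda^2 (lambda - v·u) with v·u = tr K = -5. Hence the eigenvalues of I - K are 1 (multiplicity 2) and 1 - (-5) = 6, so det(I - K) = 6. (Direct check: I - K =
[[7, -3, -9],
 [2, 0, -3],
 [0, 0, 1]]
has determinant 6.) The finite-dimensional Fredholm alternative says: either (I - K) is invertible, or ker(I - K) ≠ {0} and then range(I - K) = ker((I - K)^*)^⊥, with dim ker(I - K) = dim ker((I - K)^*). Since det(I - K) ≠ 0, 1 is not an eigenvalue of K and ker(I - K) = {0}, so we are in the first case: for every y there is a unique x = (I - K)^(-1) y. Explicitly, by the Sherman–Morrison formula, (I - u v^T)^(-1) = I + u v^T/(1 - v·u), i.e. (I - K)^(-1) = I + K/(6).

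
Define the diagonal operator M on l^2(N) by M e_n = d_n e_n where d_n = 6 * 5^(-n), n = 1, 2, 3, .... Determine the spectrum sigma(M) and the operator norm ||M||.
sigma(M) = {6 * 5^(-n) : n ≥ 1} ∪ {0}; ||M|| = 6/5

A bounded diagonal operator on l^2 with diagonal entries d_n has spectrum equal to the closure of {d_n : n ≥ 1}: every d_n is an eigenvalue (with eigenvector e_n), so {d_n} ⊂ sigma(M); the spectrum is closed, so its closure is too; and for lambda not in the closure, (M - lambda I) has bounded inverse (the diagonal entries 1/(d_n - lambda) are bounded). For our sequence d_n = 6 * 5^(-n), n = 1, 2, 3, ...:
  - {d_n} = {6 * 5^(-n) : n ≥ 1}; the only limit point is 0
  - closure = {6 * 5^(-n) : n ≥ 1} ∪ {0}
For the norm: a diagonal operator has ||M|| = sup_n |d_n|. Here d_n = 6 * 5^(-n) is positive and decreasing, so sup_n |d_n| = d_1 = 6/5. So ||M|| = 6/5.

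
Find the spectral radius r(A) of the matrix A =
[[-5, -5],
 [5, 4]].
r(A) = sqrt(5) ≈ 2.2361

The eigenvalues of A are the roots of its characteristic polynomial. With M = A (coefficients from the trace and determinant):
  p(λ) = det(λ I - M) = λ^2 + λ + 5.
For λ^2 + λ + 5 the discriminant is -19. It is negative, so the roots are the complex-conjugate pair λ = -1/2 ± (sqrt(19)/2) i ≈ -0.5 ± 2.1794i. For a conjugate pair the product of the roots equals the constant term, so |λ|^2 = 5 and |λ| = sqrt(5) ≈ 2.2361.
Thus the eigenvalues (to 4 decimals) are -0.5 ± 2.1794i (modulus 2.2361). The spectral radius is the largest modulus: r(A) = sqrt(5) ≈ 2.2361. (Cross-check: r(A) ≤ ||A||_2 ≈ 9.5249; equality holds whenever A is normal, though it can also hold for some non-normal A.)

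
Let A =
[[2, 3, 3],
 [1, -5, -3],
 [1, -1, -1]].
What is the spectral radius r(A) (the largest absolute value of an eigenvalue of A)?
r(A) ≈ 6.2907

The eigenvalues of A are the roots of its characteristic polynomial. With M = A (coefficients from the trace, the sum of principal 2x2 minors, and det A):
  p(λ) = det(λ I - M) = λ^3 + 4λ^2 - 16λ - 10.
No integer candidate from the rational root theorem (±divisors of 10) is a root, so the roots are irrational. The cubic discriminant is Δ = 31860 > 0, so there are three distinct real roots. p(-7) = -45 and p(-6) = 14 have opposite signs, so a root lies in (-7, -6); Newton's method refines it to λ ≈ -6.2907. p(-1) = 9 and p(0) = -10 have opposite signs, so a root lies in (-1, 0); Newton's method refines it to λ ≈ -0.558. p(2) = -18 and p(3) = 5 have opposite signs, so a root lies in (2, 3); Newton's method refines it to λ ≈ 2.8487. Check (Vieta): the three roots sum to -4, matching tr M = -4.
Thus the eigenvalues (to 4 decimals) are -6.2907 (modulus 6.2907); -0.558 (modulus 0.558); 2.8487 (modulus 2.8487). The spectral radius is the largest modulus: r(A) ≈ 6.2907. (Cross-check: r(A) ≤ ||A||_2 ≈ 7.2992; equality holds whenever A is normal, though it can also hold for some non-normal A.)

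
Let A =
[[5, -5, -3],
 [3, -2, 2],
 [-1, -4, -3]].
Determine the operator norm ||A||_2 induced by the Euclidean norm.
||A||_2 ≈ 8.7323 (= sqrt(largest eigenvalue of A^T A))

||A||_2 = sigma_max(A) = sqrt(lambda_max(A^T A)). Form the symmetric matrix M = A^T A =
[[35, -27, -6],
 [-27, 45, 23],
 [-6, 23, 22]].
Its characteristic polynomial (trace, sum of principal 2x2 minors, determinant of M give the coefficients) is
  p(λ) = det(λ I - M) = λ^3 - 102λ^2 + 2041λ - 5929.
No integer candidate from the rational root theorem (±divisors of 5929) is a root, so the roots are irrational. The cubic discriminant is Δ = 5431983809 > 0, so there are three distinct real roots. p(3) = -697 and p(4) = 667 have opposite signs, so a root lies in (3, 4); Newton's method refines it to λ ≈ 3.4942. p(22) = 253 and p(23) = -777 have opposite signs, so a root lies in (22, 23); Newton's method refines it to λ ≈ 22.252. p(76) = -989 and p(77) = 3003 have opposite signs, so a root lies in (76, 77); Newton's method refines it to λ ≈ 76.2538. Check (Vieta): the three roots sum to 102, matching tr M = 102.
So the eigenvalues of A^T A are ≈ 3.4942, 22.252, 76.2538 (all ≥ 0, as they must be for A^T A). The largest is λ_max ≈ 76.2538, hence ||A||_2 = sqrt(λ_max) ≈ 8.7323.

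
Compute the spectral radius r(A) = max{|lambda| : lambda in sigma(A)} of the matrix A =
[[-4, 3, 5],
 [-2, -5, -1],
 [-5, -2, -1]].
r(A) ≈ 6.123

The eigenvalues of A are the roots of its characteristic polynomial. With M = A (coefficients from the trace, the sum of principal 2x2 minors, and det A):
  p(λ) = det(λ I - M) = λ^3 + 10λ^2 + 58λ + 108.
No integer candidate from the rational root theorem (±divisors of 108) is a root, so the roots are irrational. The cubic discriminant is Δ = -63456 < 0, so there is one real root and a complex-conjugate pair. p(-3) = -3 and p(-2) = 24 have opposite signs, so a root lies in (-3, -2); Newton's method refines it to λ ≈ -2.8806. Dividing out (λ - (-2.8806)) leaves approximately λ^2 + 7.1194λ + 37.4917. For λ^2 + 7.1194λ + 37.4917 the discriminant is -99.2815. It is negative, so the remaining roots are the complex-conjugate pair λ ≈ -3.5597 ± 4.982i. Their product equals the constant term, so |λ|^2 ≈ 37.4917 and |λ| ≈ 6.123.
Thus the eigenvalues (to 4 decimals) are -2.8806 (modulus 2.8806); -3.5597 ± 4.982i (modulus 6.123). The spectral radius is the largest modulus: r(A) ≈ 6.123. (Cross-check: r(A) ≤ ||A||_2 ≈ 7.4622; equality holds whenever A is normal, though it can also hold for some non-normal A.)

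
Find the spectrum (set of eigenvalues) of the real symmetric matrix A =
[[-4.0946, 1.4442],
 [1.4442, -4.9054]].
sigma(A) ≈ {-6, -3}

A is real symmetric, so its spectrum consists of real eigenvalues. Expanding the characteristic polynomial of the displayed matrix gives
  det(λ I - A) = p(λ) = λ^2 + (9)λ + (18).
Solving p(λ) = 0 yields eigenvalues ≈ -6, -3. (A is shown rounded to 4 decimals, so these recover the underlying integer eigenvalues to within that precision.)
Verification: the trace of A = -9 equals the sum of eigenvalues -9, and det(A) ≈ 17.9999 matches the eigenvalue product 18.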